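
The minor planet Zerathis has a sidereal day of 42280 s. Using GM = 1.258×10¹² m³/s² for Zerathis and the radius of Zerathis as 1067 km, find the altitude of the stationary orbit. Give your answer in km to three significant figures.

h_sync ≈ 2780 km

A synchronous orbit has period T, so by Kepler's third law a = (μT²/4π²)^(1/3).
μT²/4π² = 1.258×10¹² × (4.228×10⁴)² / 39.48 = 5.696×10¹⁹ m³.
a = 3.848×10⁶ m = 3847.7 km.
Altitude h = a − R = 3847.7 − 1067 = 2780.7 km.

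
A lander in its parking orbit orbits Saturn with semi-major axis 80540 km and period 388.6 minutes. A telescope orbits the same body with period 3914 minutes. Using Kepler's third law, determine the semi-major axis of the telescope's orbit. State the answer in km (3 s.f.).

Kepler's third law: a³ ∝ T², so a₂ = a₁ (T₂/T₁)^(2/3).
T₂/T₁ = 10.07, (T₂/T₁)^(2/3) = 4.664.
a₂ = 80540 × 4.664 = 3.756×10⁵ km.

a₂ ≈ 3.76×10⁵ km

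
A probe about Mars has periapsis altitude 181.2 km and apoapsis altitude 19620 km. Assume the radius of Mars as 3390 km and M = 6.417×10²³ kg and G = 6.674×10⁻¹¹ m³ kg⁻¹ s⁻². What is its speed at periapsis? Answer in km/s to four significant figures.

v ≈ 4.557 km/s

μ = GM = 6.674×10⁻¹¹ × 6.417×10²³ = 4.283×10¹³ m³/s².
r_p = 3390 + 181.2 = 3571.2 km = 3.5712×10⁶ m.
r_a = 3390 + 19620 = 23010 km = 2.3010×10⁷ m.
Semi-major axis a = (r_p + r_a)/2 = 13291 km = 1.329×10⁷ m.
Vis-viva: v² = μ(2/r − 1/a) = 4.283×10¹³ × (5.600×10⁻⁷ − 7.524×10⁻⁸) = 2.076×10⁷ m²/s².
v = 4557 m/s = 4.557 km/s.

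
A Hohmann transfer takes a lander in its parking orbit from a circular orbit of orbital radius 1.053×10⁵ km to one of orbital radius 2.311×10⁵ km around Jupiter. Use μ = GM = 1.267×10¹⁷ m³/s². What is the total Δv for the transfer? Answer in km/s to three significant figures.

r₁ = 1.053×10⁵ km = 1.053×10⁸ m.
r₂ = 2.311×10⁵ km = 2.311×10⁸ m.
Transfer ellipse a_t = (r₁ + r₂)/2 = 1.682×10⁸ m.
At r₁: circular v_c1 = √(μ/r₁) = 34690 m/s; transfer-perijove v_p = √[μ(2/r₁ − 1/a_t)] = 40660 m/s.
Δv₁ = v_p − v_c1 = 5972 m/s.
At r₂: circular v_c2 = √(μ/r₂) = 23410 m/s; transfer-apojove v_a = √[μ(2/r₂ − 1/a_t)] = 18530 m/s.
Δv₂ = v_c2 − v_a = 4888 m/s.
Total Δv = Δv₁ + Δv₂ = 10860 m/s = 10.86 km/s.

Δv_total ≈ 10.9 km/s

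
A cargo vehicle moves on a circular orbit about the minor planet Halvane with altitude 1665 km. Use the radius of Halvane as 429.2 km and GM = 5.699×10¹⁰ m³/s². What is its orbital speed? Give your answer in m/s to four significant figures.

r = 429.2 + 1665 = 2094.2 km = 2.0942×10⁶ m.
For a circular orbit v = √(μ/r) = √(5.699×10¹⁰ / 2.094×10⁶) = √(2.721×10⁴) = 165.0 m/s.

v ≈ 165.0 m/s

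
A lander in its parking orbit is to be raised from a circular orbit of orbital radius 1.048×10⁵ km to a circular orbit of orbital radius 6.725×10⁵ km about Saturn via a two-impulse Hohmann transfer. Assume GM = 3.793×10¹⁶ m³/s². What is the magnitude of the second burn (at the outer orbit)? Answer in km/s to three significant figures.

r₁ = 1.048×10⁵ km = 1.048×10⁸ m.
r₂ = 6.725×10⁵ km = 6.725×10⁸ m.
Transfer ellipse a_t = (r₁ + r₂)/2 = 3.886×10⁸ m.
At r₁: circular v_c1 = √(μ/r₁) = 19020 m/s; transfer-perikrone v_p = √[μ(2/r₁ − 1/a_t)] = 25030 m/s.
At r₂: circular v_c2 = √(μ/r₂) = 7510 m/s; transfer-apokrone v_a = √[μ(2/r₂ − 1/a_t)] = 3900 m/s.
Δv₂ = v_c2 − v_a = 3610 m/s.
= 3.610 km/s.

Δv ≈ 3.61 km/s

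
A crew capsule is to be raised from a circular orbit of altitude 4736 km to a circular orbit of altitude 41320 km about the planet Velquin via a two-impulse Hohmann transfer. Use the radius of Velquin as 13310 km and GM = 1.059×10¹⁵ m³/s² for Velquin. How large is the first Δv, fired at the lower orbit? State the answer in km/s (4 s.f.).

Δv ≈ 1.732 km/s

r₁ = 13310 + 4736 = 18046 km = 1.8046×10⁷ m.
r₂ = 13310 + 41320 = 54630 km = 5.4630×10⁷ m.
Transfer ellipse a_t = (r₁ + r₂)/2 = 3.634×10⁷ m.
At r₁: circular v_c1 = √(μ/r₁) = 7661 m/s; transfer-periapsis v_p = √[μ(2/r₁ − 1/a_t)] = 9393 m/s.
Δv₁ = v_p − v_c1 = 1732 m/s.
= 1.732 km/s.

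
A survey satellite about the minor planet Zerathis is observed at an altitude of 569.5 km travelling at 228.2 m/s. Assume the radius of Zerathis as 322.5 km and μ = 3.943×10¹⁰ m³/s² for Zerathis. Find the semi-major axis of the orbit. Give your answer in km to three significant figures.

a ≈ 1090 km

r = 322.5 + 569.5 = 892.00 km = 8.920×10⁵ m.
Vis-viva rearranged: 1/a = 2/r − v²/μ = 2.242×10⁻⁶ − 1.321×10⁻⁶ = 9.215×10⁻⁷ m⁻¹.
a = 1.085×10⁶ m = 1085.2 km.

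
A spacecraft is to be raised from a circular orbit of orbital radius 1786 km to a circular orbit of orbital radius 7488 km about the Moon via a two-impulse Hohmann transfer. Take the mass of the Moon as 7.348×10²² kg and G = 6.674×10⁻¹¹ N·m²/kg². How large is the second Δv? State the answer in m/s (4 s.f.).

μ = GM = 6.674×10⁻¹¹ × 7.348×10²² = 4.904×10¹² m³/s².
r₁ = 1786 km = 1.786×10⁶ m.
r₂ = 7488 km = 7.488×10⁶ m.
Transfer ellipse a_t = (r₁ + r₂)/2 = 4.637×10⁶ m.
At r₁: circular v_c1 = √(μ/r₁) = 1657 m/s; transfer-perilune v_p = √[μ(2/r₁ − 1/a_t)] = 2106 m/s.
At r₂: circular v_c2 = √(μ/r₂) = 809.3 m/s; transfer-apolune v_a = √[μ(2/r₂ − 1/a_t)] = 502.2 m/s.
Δv₂ = v_c2 − v_a = 307.0 m/s.

Δv ≈ 307.0 m/s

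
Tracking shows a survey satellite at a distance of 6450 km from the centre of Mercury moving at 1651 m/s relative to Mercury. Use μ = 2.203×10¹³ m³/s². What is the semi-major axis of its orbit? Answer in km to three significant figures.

r = 6.450×10⁶ m.
Vis-viva rearranged: 1/a = 2/r − v²/μ = 3.101×10⁻⁷ − 1.237×10⁻⁷ = 1.863×10⁻⁷ m⁻¹.
a = 5.366×10⁶ m = 5366.4 km.

a ≈ 5370 km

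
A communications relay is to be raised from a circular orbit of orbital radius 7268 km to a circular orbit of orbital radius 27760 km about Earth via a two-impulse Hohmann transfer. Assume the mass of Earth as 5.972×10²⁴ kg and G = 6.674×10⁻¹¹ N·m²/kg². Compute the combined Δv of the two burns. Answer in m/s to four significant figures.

μ = GM = 6.674×10⁻¹¹ × 5.972×10²⁴ = 3.986×10¹⁴ m³/s².
r₁ = 7268 km = 7.268×10⁶ m.
r₂ = 27760 km = 2.776×10⁷ m.
Transfer ellipse a_t = (r₁ + r₂)/2 = 1.751×10⁷ m.
At r₁: circular v_c1 = √(μ/r₁) = 7405 m/s; transfer-perigee v_p = √[μ(2/r₁ − 1/a_t)] = 9323 m/s.
Δv₁ = v_p − v_c1 = 1918 m/s.
At r₂: circular v_c2 = √(μ/r₂) = 3789 m/s; transfer-apogee v_a = √[μ(2/r₂ − 1/a_t)] = 2441 m/s.
Δv₂ = v_c2 − v_a = 1348 m/s.
Total Δv = Δv₁ + Δv₂ = 3266 m/s.

Δv_total ≈ 3266 m/s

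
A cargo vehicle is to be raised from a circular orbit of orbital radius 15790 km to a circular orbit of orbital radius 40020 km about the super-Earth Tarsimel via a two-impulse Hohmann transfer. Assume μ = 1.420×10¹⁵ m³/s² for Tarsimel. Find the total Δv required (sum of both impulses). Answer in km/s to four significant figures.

r₁ = 15790 km = 1.579×10⁷ m.
r₂ = 40020 km = 4.002×10⁷ m.
Transfer ellipse a_t = (r₁ + r₂)/2 = 2.790×10⁷ m.
At r₁: circular v_c1 = √(μ/r₁) = 9483 m/s; transfer-periapsis v_p = √[μ(2/r₁ − 1/a_t)] = 11360 m/s.
Δv₁ = v_p − v_c1 = 1873 m/s.
At r₂: circular v_c2 = √(μ/r₂) = 5957 m/s; transfer-apoapsis v_a = √[μ(2/r₂ − 1/a_t)] = 4481 m/s.
Δv₂ = v_c2 − v_a = 1476 m/s.
Total Δv = Δv₁ + Δv₂ = 3349 m/s = 3.349 km/s.

Δv_total ≈ 3.349 km/s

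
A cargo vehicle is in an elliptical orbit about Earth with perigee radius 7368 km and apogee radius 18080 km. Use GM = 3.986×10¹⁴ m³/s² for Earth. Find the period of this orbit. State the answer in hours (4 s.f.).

T ≈ 3.968 hours

Semi-major axis a = (r_p + r_a)/2 = (7368.0 + 18080)/2 = 12724 km = 1.272×10⁷ m.
By Kepler's third law T = 2π√(a³/μ) = 2π × 2.273×10³ = 1.428×10⁴ s.
= 3.968 hours.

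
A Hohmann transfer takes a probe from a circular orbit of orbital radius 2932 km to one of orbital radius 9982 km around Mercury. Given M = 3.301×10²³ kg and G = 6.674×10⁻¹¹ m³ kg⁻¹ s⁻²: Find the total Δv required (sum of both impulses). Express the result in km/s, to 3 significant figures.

Δv_total ≈ 1.15 km/s

μ = GM = 6.674×10⁻¹¹ × 3.301×10²³ = 2.203×10¹³ m³/s².
r₁ = 2932 km = 2.932×10⁶ m.
r₂ = 9982 km = 9.982×10⁶ m.
Transfer ellipse a_t = (r₁ + r₂)/2 = 6.457×10⁶ m.
At r₁: circular v_c1 = √(μ/r₁) = 2741 m/s; transfer-periherm v_p = √[μ(2/r₁ − 1/a_t)] = 3408 m/s.
Δv₁ = v_p − v_c1 = 667.1 m/s.
At r₂: circular v_c2 = √(μ/r₂) = 1486 m/s; transfer-apoherm v_a = √[μ(2/r₂ − 1/a_t)] = 1001 m/s.
Δv₂ = v_c2 − v_a = 484.5 m/s.
Total Δv = Δv₁ + Δv₂ = 1152 m/s = 1.152 km/s.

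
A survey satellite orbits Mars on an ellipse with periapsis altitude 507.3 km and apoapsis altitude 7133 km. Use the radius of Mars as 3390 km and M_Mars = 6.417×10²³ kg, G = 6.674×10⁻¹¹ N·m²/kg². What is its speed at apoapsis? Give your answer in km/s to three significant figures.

v ≈ 1.48 km/s

μ = GM = 6.674×10⁻¹¹ × 6.417×10²³ = 4.283×10¹³ m³/s².
r_p = 3390 + 507.3 = 3897.3 km = 3.8973×10⁶ m.
r_a = 3390 + 7133 = 10523 km = 1.0523×10⁷ m.
Semi-major axis a = (r_p + r_a)/2 = 7210.1 km = 7.210×10⁶ m.
Vis-viva: v² = μ(2/r − 1/a) = 4.283×10¹³ × (1.901×10⁻⁷ − 1.387×10⁻⁷) = 2.200×10⁶ m²/s².
v = 1483 m/s = 1.483 km/s.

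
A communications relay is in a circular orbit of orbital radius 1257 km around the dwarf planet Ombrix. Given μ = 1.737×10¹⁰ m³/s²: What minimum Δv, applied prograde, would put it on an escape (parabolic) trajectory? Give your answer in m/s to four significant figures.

Δv ≈ 48.69 m/s

r = 1257 km = 1.257×10⁶ m.
Circular speed v_c = √(μ/r) = 117.6 m/s.
Escape speed v_esc = √(2μ/r) = √2 × v_c = 166.2 m/s.
Δv = v_esc − v_c = 48.69 m/s.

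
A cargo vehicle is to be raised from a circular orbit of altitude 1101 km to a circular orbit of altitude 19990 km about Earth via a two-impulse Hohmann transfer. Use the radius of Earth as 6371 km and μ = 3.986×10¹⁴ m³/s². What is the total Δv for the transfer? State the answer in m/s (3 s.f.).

r₁ = 6371 + 1101 = 7472.0 km = 7.4720×10⁶ m.
r₂ = 6371 + 19990 = 26361 km = 2.6361×10⁷ m.
Transfer ellipse a_t = (r₁ + r₂)/2 = 1.692×10⁷ m.
At r₁: circular v_c1 = √(μ/r₁) = 7304 m/s; transfer-perigee v_p = √[μ(2/r₁ − 1/a_t)] = 9118 m/s.
Δv₁ = v_p − v_c1 = 1814 m/s.
At r₂: circular v_c2 = √(μ/r₂) = 3889 m/s; transfer-apogee v_a = √[μ(2/r₂ − 1/a_t)] = 2584 m/s.
Δv₂ = v_c2 − v_a = 1304 m/s.
Total Δv = Δv₁ + Δv₂ = 3118 m/s.

Δv_total ≈ 3120 m/s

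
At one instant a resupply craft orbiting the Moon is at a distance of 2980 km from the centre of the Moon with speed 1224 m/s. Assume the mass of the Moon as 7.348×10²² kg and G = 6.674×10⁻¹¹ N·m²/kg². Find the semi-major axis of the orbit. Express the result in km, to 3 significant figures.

μ = GM = 6.674×10⁻¹¹ × 7.348×10²² = 4.904×10¹² m³/s².
r = 2.980×10⁶ m.
Vis-viva rearranged: 1/a = 2/r − v²/μ = 6.711×10⁻⁷ − 3.055×10⁻⁷ = 3.656×10⁻⁷ m⁻¹.
a = 2.735×10⁶ m = 2734.9 km.

a ≈ 2730 km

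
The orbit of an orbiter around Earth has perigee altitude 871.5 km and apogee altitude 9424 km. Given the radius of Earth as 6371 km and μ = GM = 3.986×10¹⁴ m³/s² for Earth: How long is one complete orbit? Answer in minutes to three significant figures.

T ≈ 205 minutes

r_p = 6371 + 871.5 = 7242.5 km = 7.2425×10⁶ m.
r_a = 6371 + 9424 = 15795 km = 1.5795×10⁷ m.
Semi-major axis a = (r_p + r_a)/2 = (7242.5 + 15795)/2 = 11519 km = 1.152×10⁷ m.
By Kepler's third law T = 2π√(a³/μ) = 2π × 1.958×10³ = 1.230×10⁴ s.
= 205.1 minutes.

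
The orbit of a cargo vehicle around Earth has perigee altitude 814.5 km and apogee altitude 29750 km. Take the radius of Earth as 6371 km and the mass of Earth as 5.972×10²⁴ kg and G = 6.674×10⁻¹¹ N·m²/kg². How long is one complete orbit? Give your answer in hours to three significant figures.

μ = GM = 6.674×10⁻¹¹ × 5.972×10²⁴ = 3.986×10¹⁴ m³/s².
r_p = 6371 + 814.5 = 7185.5 km = 7.1855×10⁶ m.
r_a = 6371 + 29750 = 36121 km = 3.6121×10⁷ m.
Semi-major axis a = (r_p + r_a)/2 = (7185.5 + 36121)/2 = 21653 km = 2.165×10⁷ m.
By Kepler's third law T = 2π√(a³/μ) = 2π × 5.047×10³ = 3.171×10⁴ s.
= 8.809 hours.

T ≈ 8.81 hours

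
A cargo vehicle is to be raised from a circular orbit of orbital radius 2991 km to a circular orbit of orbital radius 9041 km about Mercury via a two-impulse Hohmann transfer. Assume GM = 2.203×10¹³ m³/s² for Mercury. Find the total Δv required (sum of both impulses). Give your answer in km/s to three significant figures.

Δv_total ≈ 1.07 km/s

r₁ = 2991 km = 2.991×10⁶ m.
r₂ = 9041 km = 9.041×10⁶ m.
Transfer ellipse a_t = (r₁ + r₂)/2 = 6.016×10⁶ m.
At r₁: circular v_c1 = √(μ/r₁) = 2714 m/s; transfer-periherm v_p = √[μ(2/r₁ − 1/a_t)] = 3327 m/s.
Δv₁ = v_p − v_c1 = 613.1 m/s.
At r₂: circular v_c2 = √(μ/r₂) = 1561 m/s; transfer-apoherm v_a = √[μ(2/r₂ − 1/a_t)] = 1101 m/s.
Δv₂ = v_c2 − v_a = 460.3 m/s.
Total Δv = Δv₁ + Δv₂ = 1073 m/s = 1.073 km/s.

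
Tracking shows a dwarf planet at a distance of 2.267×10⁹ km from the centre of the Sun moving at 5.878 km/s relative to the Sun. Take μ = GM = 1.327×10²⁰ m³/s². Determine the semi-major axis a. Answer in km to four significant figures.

r = 2.267×10¹² m.
Specific orbital energy ε = v²/2 − μ/r = (5878)²/2 − 1.327×10²⁰/2.267×10¹² = -4.126×10⁷ J/kg.
Since ε = −μ/(2a), a = −μ/(2ε) = 1.608×10¹² m = 1.6081×10⁹ km.

a ≈ 1.608×10⁹ km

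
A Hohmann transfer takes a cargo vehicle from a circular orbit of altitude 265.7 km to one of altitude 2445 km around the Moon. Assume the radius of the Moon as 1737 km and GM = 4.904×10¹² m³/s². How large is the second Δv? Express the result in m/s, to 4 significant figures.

Δv ≈ 211.4 m/s

r₁ = 1737 + 265.7 = 2002.7 km = 2.0027×10⁶ m.
r₂ = 1737 + 2445 = 4182.0 km = 4.1820×10⁶ m.
Transfer ellipse a_t = (r₁ + r₂)/2 = 3.092×10⁶ m.
At r₁: circular v_c1 = √(μ/r₁) = 1565 m/s; transfer-perilune v_p = √[μ(2/r₁ − 1/a_t)] = 1820 m/s.
At r₂: circular v_c2 = √(μ/r₂) = 1083 m/s; transfer-apolune v_a = √[μ(2/r₂ − 1/a_t)] = 871.5 m/s.
Δv₂ = v_c2 − v_a = 211.4 m/s.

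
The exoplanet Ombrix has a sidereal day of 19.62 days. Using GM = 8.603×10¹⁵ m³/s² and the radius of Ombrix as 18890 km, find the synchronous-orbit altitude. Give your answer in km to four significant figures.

h_sync ≈ 8.366×10⁵ km

T = 19.62 days = 1.695×10⁶ s.
A synchronous orbit has period T, so by Kepler's third law a = (μT²/4π²)^(1/3).
μT²/4π² = 8.603×10¹⁵ × (1.695×10⁶)² / 39.48 = 6.262×10²⁶ m³.
a = 8.555×10⁸ m = 8.5554×10⁵ km.
Altitude h = a − R = 8.5554×10⁵ − 18890 = 8.3665×10⁵ km.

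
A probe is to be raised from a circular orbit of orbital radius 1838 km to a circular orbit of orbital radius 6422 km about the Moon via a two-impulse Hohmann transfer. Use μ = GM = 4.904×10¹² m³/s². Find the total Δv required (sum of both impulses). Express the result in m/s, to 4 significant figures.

r₁ = 1838 km = 1.838×10⁶ m.
r₂ = 6422 km = 6.422×10⁶ m.
Transfer ellipse a_t = (r₁ + r₂)/2 = 4.130×10⁶ m.
At r₁: circular v_c1 = √(μ/r₁) = 1633 m/s; transfer-perilune v_p = √[μ(2/r₁ − 1/a_t)] = 2037 m/s.
Δv₁ = v_p − v_c1 = 403.4 m/s.
At r₂: circular v_c2 = √(μ/r₂) = 873.9 m/s; transfer-apolune v_a = √[μ(2/r₂ − 1/a_t)] = 583.0 m/s.
Δv₂ = v_c2 − v_a = 290.9 m/s.
Total Δv = Δv₁ + Δv₂ = 694.3 m/s.

Δv_total ≈ 694.3 m/s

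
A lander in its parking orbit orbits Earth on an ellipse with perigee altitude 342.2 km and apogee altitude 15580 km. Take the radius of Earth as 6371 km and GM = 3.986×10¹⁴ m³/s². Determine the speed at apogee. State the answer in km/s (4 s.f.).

v ≈ 2.916 km/s

r_p = 6371 + 342.2 = 6713.2 km = 6.7132×10⁶ m.
r_a = 6371 + 15580 = 21951 km = 2.1951×10⁷ m.
Semi-major axis a = (r_p + r_a)/2 = 14332 km = 1.433×10⁷ m.
Vis-viva: v² = μ(2/r − 1/a) = 3.986×10¹⁴ × (9.111×10⁻⁸ − 6.977×10⁻⁸) = 8.506×10⁶ m²/s².
v = 2916 m/s = 2.916 km/s.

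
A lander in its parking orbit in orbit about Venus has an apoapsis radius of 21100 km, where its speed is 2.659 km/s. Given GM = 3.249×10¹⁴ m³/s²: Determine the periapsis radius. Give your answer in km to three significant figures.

r_a = 2.110×10⁷ m.
Specific energy ε = v²/2 − μ/r = -1.186×10⁷ J/kg, so a = −μ/(2ε) = 1.369×10⁷ m.
The apsides satisfy r_p + r_a = 2a, so the periapsis radius is 2a − r_a = 6.288×10⁶ m = 6287.8 km.

periapsis radius ≈ 6290 km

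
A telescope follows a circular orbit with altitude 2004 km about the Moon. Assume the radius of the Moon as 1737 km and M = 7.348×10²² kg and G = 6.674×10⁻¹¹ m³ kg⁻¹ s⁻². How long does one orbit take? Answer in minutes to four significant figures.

μ = GM = 6.674×10⁻¹¹ × 7.348×10²² = 4.904×10¹² m³/s².
r = 1737 + 2004 = 3741.0 km = 3.7410×10⁶ m.
Kepler's third law: T = 2π√(r³/μ) = 2π√((3.741×10⁶)³ / 4.904×10¹²).
r³/μ = 1.068×10⁷ s², so T = 2π × 3.267×10³ = 2.053×10⁴ s.
Converting: 2.053×10⁴ s ÷ 60.00 = 342.2 minutes.

T ≈ 342.2 minutes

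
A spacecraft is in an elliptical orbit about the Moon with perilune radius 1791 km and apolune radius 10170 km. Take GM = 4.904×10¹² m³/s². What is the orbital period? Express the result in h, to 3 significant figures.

Semi-major axis a = (r_p + r_a)/2 = (1791.0 + 10170)/2 = 5980.5 km = 5.980×10⁶ m.
By Kepler's third law T = 2π√(a³/μ) = 2π × 6.604×10³ = 4.150×10⁴ s.
= 11.53 h.

T ≈ 11.5 h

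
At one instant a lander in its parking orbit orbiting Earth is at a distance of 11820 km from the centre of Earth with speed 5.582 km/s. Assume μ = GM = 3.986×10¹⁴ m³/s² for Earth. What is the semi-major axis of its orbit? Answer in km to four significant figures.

a ≈ 10980 km

r = 1.182×10⁷ m.
Specific orbital energy ε = v²/2 − μ/r = (5582)²/2 − 3.986×10¹⁴/1.182×10⁷ = -1.814×10⁷ J/kg.
Since ε = −μ/(2a), a = −μ/(2ε) = 1.098×10⁷ m = 10985 km.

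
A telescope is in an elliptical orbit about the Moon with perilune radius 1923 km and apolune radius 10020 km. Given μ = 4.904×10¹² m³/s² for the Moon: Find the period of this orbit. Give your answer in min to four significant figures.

Semi-major axis a = (r_p + r_a)/2 = (1923.0 + 10020)/2 = 5971.5 km = 5.972×10⁶ m.
By Kepler's third law T = 2π√(a³/μ) = 2π × 6.589×10³ = 4.140×10⁴ s.
= 690.0 min.

T ≈ 690.0 min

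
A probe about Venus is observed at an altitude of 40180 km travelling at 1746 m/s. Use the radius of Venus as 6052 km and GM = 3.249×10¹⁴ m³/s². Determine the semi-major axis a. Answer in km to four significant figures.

r = 6052 + 40180 = 46232 km = 4.623×10⁷ m.
Vis-viva rearranged: 1/a = 2/r − v²/μ = 4.326×10⁻⁸ − 9.383×10⁻⁹ = 3.388×10⁻⁸ m⁻¹.
a = 2.952×10⁷ m = 29518 km.

a ≈ 29520 km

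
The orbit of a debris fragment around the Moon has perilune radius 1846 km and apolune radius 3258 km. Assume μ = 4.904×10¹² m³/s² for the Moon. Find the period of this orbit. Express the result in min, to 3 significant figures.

T ≈ 193 min

Semi-major axis a = (r_p + r_a)/2 = (1846.0 + 3258.0)/2 = 2552.0 km = 2.552×10⁶ m.
By Kepler's third law T = 2π√(a³/μ) = 2π × 1.841×10³ = 1.157×10⁴ s.
= 192.8 min.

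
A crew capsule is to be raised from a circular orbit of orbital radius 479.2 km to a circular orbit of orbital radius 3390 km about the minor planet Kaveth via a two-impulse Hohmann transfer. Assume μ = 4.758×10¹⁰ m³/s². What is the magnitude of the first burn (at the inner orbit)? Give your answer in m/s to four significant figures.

r₁ = 479.2 km = 4.792×10⁵ m.
r₂ = 3390 km = 3.390×10⁶ m.
Transfer ellipse a_t = (r₁ + r₂)/2 = 1.935×10⁶ m.
At r₁: circular v_c1 = √(μ/r₁) = 315.1 m/s; transfer-periapsis v_p = √[μ(2/r₁ − 1/a_t)] = 417.1 m/s.
Δv₁ = v_p − v_c1 = 102.0 m/s.

Δv ≈ 102.0 m/s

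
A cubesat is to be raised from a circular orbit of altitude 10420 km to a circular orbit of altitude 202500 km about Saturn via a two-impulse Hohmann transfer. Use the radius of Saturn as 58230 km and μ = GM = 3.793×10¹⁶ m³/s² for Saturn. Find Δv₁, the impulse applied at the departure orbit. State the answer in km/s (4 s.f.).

r₁ = 58230 + 10420 = 68650 km = 6.8650×10⁷ m.
r₂ = 58230 + 202500 = 260730 km = 2.6073×10⁸ m.
Transfer ellipse a_t = (r₁ + r₂)/2 = 1.647×10⁸ m.
At r₁: circular v_c1 = √(μ/r₁) = 23510 m/s; transfer-perikrone v_p = √[μ(2/r₁ − 1/a_t)] = 29580 m/s.
Δv₁ = v_p − v_c1 = 6070 m/s.
= 6.070 km/s.

Δv ≈ 6.070 km/s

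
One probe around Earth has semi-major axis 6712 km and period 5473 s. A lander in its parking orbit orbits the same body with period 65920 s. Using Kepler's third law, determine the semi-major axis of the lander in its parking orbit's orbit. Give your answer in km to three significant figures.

a₂ ≈ 35300 km

Kepler's third law: a³ ∝ T², so a₂ = a₁ (T₂/T₁)^(2/3).
T₂/T₁ = 12.04, (T₂/T₁)^(2/3) = 5.254.
a₂ = 6712 × 5.254 = 35270 km.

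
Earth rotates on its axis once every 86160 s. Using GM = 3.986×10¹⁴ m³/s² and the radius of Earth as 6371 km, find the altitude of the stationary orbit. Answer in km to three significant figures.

h_sync ≈ 35800 km

A synchronous orbit has period T, so by Kepler's third law a = (μT²/4π²)^(1/3).
μT²/4π² = 3.986×10¹⁴ × (8.616×10⁴)² / 39.48 = 7.495×10²² m³.
a = 4.216×10⁷ m = 42163 km.
Altitude h = a − R = 42163 − 6371 = 35792 km.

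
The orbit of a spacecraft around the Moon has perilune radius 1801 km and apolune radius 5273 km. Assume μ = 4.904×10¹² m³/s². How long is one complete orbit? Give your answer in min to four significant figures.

Semi-major axis a = (r_p + r_a)/2 = (1801.0 + 5273.0)/2 = 3537.0 km = 3.537×10⁶ m.
By Kepler's third law T = 2π√(a³/μ) = 2π × 3.004×10³ = 1.887×10⁴ s.
= 314.6 min.

T ≈ 314.6 min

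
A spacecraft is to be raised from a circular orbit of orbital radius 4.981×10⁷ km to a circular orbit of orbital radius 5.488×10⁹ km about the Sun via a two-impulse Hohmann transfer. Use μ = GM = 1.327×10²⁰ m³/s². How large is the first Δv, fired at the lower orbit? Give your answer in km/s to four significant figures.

Δv ≈ 21.05 km/s

r₁ = 4.981×10⁷ km = 4.981×10¹⁰ m.
r₂ = 5.488×10⁹ km = 5.488×10¹² m.
Transfer ellipse a_t = (r₁ + r₂)/2 = 2.769×10¹² m.
At r₁: circular v_c1 = √(μ/r₁) = 51620 m/s; transfer-perihelion v_p = √[μ(2/r₁ − 1/a_t)] = 72670 m/s.
Δv₁ = v_p − v_c1 = 21050 m/s.
= 21.05 km/s.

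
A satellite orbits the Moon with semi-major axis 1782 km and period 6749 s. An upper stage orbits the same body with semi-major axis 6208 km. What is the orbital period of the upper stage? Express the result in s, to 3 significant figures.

T₂ ≈ 43900 s

Kepler's third law: T² ∝ a³, so T₂ = T₁ (a₂/a₁)^(3/2).
a₂/a₁ = 3.484, (a₂/a₁)^(3/2) = 6.502.
T₂ = 6749 × 6.502 = 43880 s.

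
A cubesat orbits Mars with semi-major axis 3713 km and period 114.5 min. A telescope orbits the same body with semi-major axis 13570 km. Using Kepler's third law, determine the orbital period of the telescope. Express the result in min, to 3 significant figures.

T₂ ≈ 800 min

Kepler's third law: T² ∝ a³, so T₂ = T₁ (a₂/a₁)^(3/2).
a₂/a₁ = 3.655, (a₂/a₁)^(3/2) = 6.987.
T₂ = 114.5 × 6.987 = 800.0 min.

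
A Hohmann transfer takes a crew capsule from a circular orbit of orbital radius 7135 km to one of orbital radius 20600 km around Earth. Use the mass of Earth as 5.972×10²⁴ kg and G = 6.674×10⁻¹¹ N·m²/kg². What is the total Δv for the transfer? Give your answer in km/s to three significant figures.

μ = GM = 6.674×10⁻¹¹ × 5.972×10²⁴ = 3.986×10¹⁴ m³/s².
r₁ = 7135 km = 7.135×10⁶ m.
r₂ = 20600 km = 2.060×10⁷ m.
Transfer ellipse a_t = (r₁ + r₂)/2 = 1.387×10⁷ m.
At r₁: circular v_c1 = √(μ/r₁) = 7474 m/s; transfer-perigee v_p = √[μ(2/r₁ − 1/a_t)] = 9109 m/s.
Δv₁ = v_p − v_c1 = 1635 m/s.
At r₂: circular v_c2 = √(μ/r₂) = 4399 m/s; transfer-apogee v_a = √[μ(2/r₂ − 1/a_t)] = 3155 m/s.
Δv₂ = v_c2 − v_a = 1244 m/s.
Total Δv = Δv₁ + Δv₂ = 2879 m/s = 2.879 km/s.

Δv_total ≈ 2.88 km/s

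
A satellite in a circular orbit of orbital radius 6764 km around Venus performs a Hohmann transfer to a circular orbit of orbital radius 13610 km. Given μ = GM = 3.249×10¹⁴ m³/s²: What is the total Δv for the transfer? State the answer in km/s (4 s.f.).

Δv_total ≈ 1.985 km/s

r₁ = 6764 km = 6.764×10⁶ m.
r₂ = 13610 km = 1.361×10⁷ m.
Transfer ellipse a_t = (r₁ + r₂)/2 = 1.019×10⁷ m.
At r₁: circular v_c1 = √(μ/r₁) = 6931 m/s; transfer-periapsis v_p = √[μ(2/r₁ − 1/a_t)] = 8011 m/s.
Δv₁ = v_p − v_c1 = 1080 m/s.
At r₂: circular v_c2 = √(μ/r₂) = 4886 m/s; transfer-apoapsis v_a = √[μ(2/r₂ − 1/a_t)] = 3981 m/s.
Δv₂ = v_c2 − v_a = 904.6 m/s.
Total Δv = Δv₁ + Δv₂ = 1985 m/s = 1.985 km/s.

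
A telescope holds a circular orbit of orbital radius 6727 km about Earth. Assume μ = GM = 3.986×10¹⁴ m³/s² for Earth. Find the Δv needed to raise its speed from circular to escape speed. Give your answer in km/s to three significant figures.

Δv ≈ 3.19 km/s

r = 6727 km = 6.727×10⁶ m.
Circular speed v_c = √(μ/r) = 7698 m/s.
Escape speed v_esc = √(2μ/r) = √2 × v_c = 10890 m/s.
Δv = v_esc − v_c = 3188 m/s = 3.188 km/s.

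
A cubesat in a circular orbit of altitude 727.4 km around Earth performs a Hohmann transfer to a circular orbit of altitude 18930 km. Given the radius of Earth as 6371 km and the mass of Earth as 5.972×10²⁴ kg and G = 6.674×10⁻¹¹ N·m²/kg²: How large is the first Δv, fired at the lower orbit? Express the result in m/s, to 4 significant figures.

Δv ≈ 1871 m/s

μ = GM = 6.674×10⁻¹¹ × 5.972×10²⁴ = 3.986×10¹⁴ m³/s².
r₁ = 6371 + 727.4 = 7098.4 km = 7.0984×10⁶ m.
r₂ = 6371 + 18930 = 25301 km = 2.5301×10⁷ m.
Transfer ellipse a_t = (r₁ + r₂)/2 = 1.620×10⁷ m.
At r₁: circular v_c1 = √(μ/r₁) = 7493 m/s; transfer-perigee v_p = √[μ(2/r₁ − 1/a_t)] = 9365 m/s.
Δv₁ = v_p − v_c1 = 1871 m/s.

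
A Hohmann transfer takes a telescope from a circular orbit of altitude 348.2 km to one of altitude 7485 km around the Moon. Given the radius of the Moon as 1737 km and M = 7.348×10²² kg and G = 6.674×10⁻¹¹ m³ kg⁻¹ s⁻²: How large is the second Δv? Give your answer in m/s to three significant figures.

Δv ≈ 286 m/s

μ = GM = 6.674×10⁻¹¹ × 7.348×10²² = 4.904×10¹² m³/s².
r₁ = 1737 + 348.2 = 2085.2 km = 2.0852×10⁶ m.
r₂ = 1737 + 7485 = 9222.0 km = 9.2220×10⁶ m.
Transfer ellipse a_t = (r₁ + r₂)/2 = 5.654×10⁶ m.
At r₁: circular v_c1 = √(μ/r₁) = 1534 m/s; transfer-perilune v_p = √[μ(2/r₁ − 1/a_t)] = 1959 m/s.
At r₂: circular v_c2 = √(μ/r₂) = 729.2 m/s; transfer-apolune v_a = √[μ(2/r₂ − 1/a_t)] = 442.9 m/s.
Δv₂ = v_c2 − v_a = 286.4 m/s.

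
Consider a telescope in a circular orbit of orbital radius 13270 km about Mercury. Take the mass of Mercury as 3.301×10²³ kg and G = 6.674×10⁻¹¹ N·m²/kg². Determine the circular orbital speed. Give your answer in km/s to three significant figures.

v ≈ 1.29 km/s

μ = GM = 6.674×10⁻¹¹ × 3.301×10²³ = 2.203×10¹³ m³/s².
r = 13270 km = 1.327×10⁷ m.
For a circular orbit v = √(μ/r) = √(2.203×10¹³ / 1.327×10⁷) = √(1.660×10⁶) = 1288 m/s.
That is 1.288 km/s.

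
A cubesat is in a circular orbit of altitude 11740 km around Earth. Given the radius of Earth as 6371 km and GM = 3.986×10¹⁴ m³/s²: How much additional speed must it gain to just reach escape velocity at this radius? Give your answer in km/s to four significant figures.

r = 6371 + 11740 = 18111 km = 1.8111×10⁷ m.
Circular speed v_c = √(μ/r) = 4691 m/s.
Escape speed v_esc = √(2μ/r) = √2 × v_c = 6635 m/s.
Δv = v_esc − v_c = 1943 m/s = 1.943 km/s.

Δv ≈ 1.943 km/s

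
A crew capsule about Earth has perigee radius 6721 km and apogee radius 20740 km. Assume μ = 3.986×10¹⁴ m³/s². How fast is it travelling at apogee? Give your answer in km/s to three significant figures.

Semi-major axis a = (r_p + r_a)/2 = 13730 km = 1.373×10⁷ m.
Vis-viva: v² = μ(2/r − 1/a) = 3.986×10¹⁴ × (9.643×10⁻⁸ − 7.283×10⁻⁸) = 9.408×10⁶ m²/s².
v = 3067 m/s = 3.067 km/s.

v ≈ 3.07 km/s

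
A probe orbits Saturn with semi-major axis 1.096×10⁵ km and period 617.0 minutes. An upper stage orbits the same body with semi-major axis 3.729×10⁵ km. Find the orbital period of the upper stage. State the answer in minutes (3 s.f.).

T₂ ≈ 3870 minutes

Kepler's third law: T² ∝ a³, so T₂ = T₁ (a₂/a₁)^(3/2).
a₂/a₁ = 3.402, (a₂/a₁)^(3/2) = 6.276.
T₂ = 617.0 × 6.276 = 3872 minutes.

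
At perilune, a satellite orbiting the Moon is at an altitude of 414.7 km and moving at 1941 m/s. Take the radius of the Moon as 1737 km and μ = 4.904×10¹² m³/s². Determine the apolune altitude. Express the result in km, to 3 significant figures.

apolune altitude ≈ 8510 km

r_p = 1737 + 414.7 = 2151.7 km = 2.152×10⁶ m.
Specific energy ε = v²/2 − μ/r = -3.954×10⁵ J/kg, so a = −μ/(2ε) = 6.202×10⁶ m.
The apsides satisfy r_p + r_a = 2a, so the apolune radius is 2a − r_p = 1.025×10⁷ m = 10251 km.
Apolune altitude = 10251 − 1737 = 8514.3 km.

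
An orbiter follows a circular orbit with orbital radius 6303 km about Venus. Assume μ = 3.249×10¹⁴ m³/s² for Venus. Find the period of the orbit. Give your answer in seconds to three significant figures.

r = 6303 km = 6.303×10⁶ m.
Kepler's third law: T = 2π√(r³/μ) = 2π√((6.303×10⁶)³ / 3.249×10¹⁴).
r³/μ = 7.707×10⁵ s², so T = 2π × 8.779×10² = 5.516×10³ s.

T ≈ 5520 seconds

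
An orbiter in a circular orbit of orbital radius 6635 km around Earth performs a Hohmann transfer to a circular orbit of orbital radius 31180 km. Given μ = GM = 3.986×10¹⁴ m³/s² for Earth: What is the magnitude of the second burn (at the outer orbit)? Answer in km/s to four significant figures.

Δv ≈ 1.457 km/s

r₁ = 6635 km = 6.635×10⁶ m.
r₂ = 31180 km = 3.118×10⁷ m.
Transfer ellipse a_t = (r₁ + r₂)/2 = 1.891×10⁷ m.
At r₁: circular v_c1 = √(μ/r₁) = 7751 m/s; transfer-perigee v_p = √[μ(2/r₁ − 1/a_t)] = 9953 m/s.
At r₂: circular v_c2 = √(μ/r₂) = 3575 m/s; transfer-apogee v_a = √[μ(2/r₂ − 1/a_t)] = 2118 m/s.
Δv₂ = v_c2 − v_a = 1457 m/s.
= 1.457 km/s.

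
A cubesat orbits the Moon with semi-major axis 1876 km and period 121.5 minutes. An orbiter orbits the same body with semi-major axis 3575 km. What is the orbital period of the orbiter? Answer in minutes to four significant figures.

T₂ ≈ 319.6 minutes

Kepler's third law: T² ∝ a³, so T₂ = T₁ (a₂/a₁)^(3/2).
a₂/a₁ = 1.906, (a₂/a₁)^(3/2) = 2.631.
T₂ = 121.5 × 2.631 = 319.6 minutes.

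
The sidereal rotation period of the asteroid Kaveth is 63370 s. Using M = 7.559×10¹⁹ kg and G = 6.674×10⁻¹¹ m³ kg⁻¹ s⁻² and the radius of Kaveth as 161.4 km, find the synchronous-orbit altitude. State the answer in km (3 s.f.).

h_sync ≈ 639 km

μ = GM = 6.674×10⁻¹¹ × 7.559×10¹⁹ = 5.045×10⁹ m³/s².
A synchronous orbit has period T, so by Kepler's third law a = (μT²/4π²)^(1/3).
μT²/4π² = 5.045×10⁹ × (6.337×10⁴)² / 39.48 = 5.132×10¹⁷ m³.
a = 8.006×10⁵ m = 800.61 km.
Altitude h = a − R = 800.61 − 161.4 = 639.21 km.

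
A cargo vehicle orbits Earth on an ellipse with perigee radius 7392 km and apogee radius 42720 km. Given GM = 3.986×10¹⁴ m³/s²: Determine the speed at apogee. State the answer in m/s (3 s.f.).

v ≈ 1660 m/s

Semi-major axis a = (r_p + r_a)/2 = 25056 km = 2.506×10⁷ m.
Vis-viva: v² = μ(2/r − 1/a) = 3.986×10¹⁴ × (4.682×10⁻⁸ − 3.991×10⁻⁸) = 2.753×10⁶ m²/s².
v = 1659 m/s.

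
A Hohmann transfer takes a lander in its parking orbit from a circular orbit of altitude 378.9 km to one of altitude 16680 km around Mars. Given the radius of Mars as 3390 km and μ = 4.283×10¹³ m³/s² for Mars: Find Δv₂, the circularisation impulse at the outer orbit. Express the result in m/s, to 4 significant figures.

r₁ = 3390 + 378.9 = 3768.9 km = 3.7689×10⁶ m.
r₂ = 3390 + 16680 = 20070 km = 2.0070×10⁷ m.
Transfer ellipse a_t = (r₁ + r₂)/2 = 1.192×10⁷ m.
At r₁: circular v_c1 = √(μ/r₁) = 3371 m/s; transfer-periapsis v_p = √[μ(2/r₁ − 1/a_t)] = 4374 m/s.
At r₂: circular v_c2 = √(μ/r₂) = 1461 m/s; transfer-apoapsis v_a = √[μ(2/r₂ − 1/a_t)] = 821.4 m/s.
Δv₂ = v_c2 − v_a = 639.4 m/s.

Δv ≈ 639.4 m/s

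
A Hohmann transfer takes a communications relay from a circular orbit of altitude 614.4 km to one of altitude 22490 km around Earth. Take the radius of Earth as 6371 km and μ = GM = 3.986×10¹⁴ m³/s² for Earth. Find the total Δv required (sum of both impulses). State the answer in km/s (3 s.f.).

Δv_total ≈ 3.43 km/s

r₁ = 6371 + 614.4 = 6985.4 km = 6.9854×10⁶ m.
r₂ = 6371 + 22490 = 28861 km = 2.8861×10⁷ m.
Transfer ellipse a_t = (r₁ + r₂)/2 = 1.792×10⁷ m.
At r₁: circular v_c1 = √(μ/r₁) = 7554 m/s; transfer-perigee v_p = √[μ(2/r₁ − 1/a_t)] = 9586 m/s.
Δv₁ = v_p − v_c1 = 2032 m/s.
At r₂: circular v_c2 = √(μ/r₂) = 3716 m/s; transfer-apogee v_a = √[μ(2/r₂ − 1/a_t)] = 2320 m/s.
Δv₂ = v_c2 − v_a = 1396 m/s.
Total Δv = Δv₁ + Δv₂ = 3428 m/s = 3.428 km/s.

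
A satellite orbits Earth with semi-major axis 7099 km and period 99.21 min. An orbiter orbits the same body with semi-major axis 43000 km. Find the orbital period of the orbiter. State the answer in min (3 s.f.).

Kepler's third law: T² ∝ a³, so T₂ = T₁ (a₂/a₁)^(3/2).
a₂/a₁ = 6.057, (a₂/a₁)^(3/2) = 14.91.
T₂ = 99.21 × 14.91 = 1479 min.

T₂ ≈ 1480 min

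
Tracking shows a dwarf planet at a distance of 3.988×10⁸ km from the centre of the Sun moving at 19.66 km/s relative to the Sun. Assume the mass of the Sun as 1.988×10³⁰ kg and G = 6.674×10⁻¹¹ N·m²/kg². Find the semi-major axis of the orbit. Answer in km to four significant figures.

a ≈ 4.758×10⁸ km

μ = GM = 6.674×10⁻¹¹ × 1.988×10³⁰ = 1.327×10²⁰ m³/s².
r = 3.988×10¹¹ m.
Specific orbital energy ε = v²/2 − μ/r = (19660)²/2 − 1.327×10²⁰/3.988×10¹¹ = -1.394×10⁸ J/kg.
Since ε = −μ/(2a), a = −μ/(2ε) = 4.758×10¹¹ m = 4.7576×10⁸ km.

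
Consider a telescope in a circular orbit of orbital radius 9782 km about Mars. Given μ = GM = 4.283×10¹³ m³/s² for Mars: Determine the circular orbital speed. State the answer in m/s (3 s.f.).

r = 9782 km = 9.782×10⁶ m.
For a circular orbit v = √(μ/r) = √(4.283×10¹³ / 9.782×10⁶) = √(4.378×10⁶) = 2092 m/s.

v ≈ 2090 m/s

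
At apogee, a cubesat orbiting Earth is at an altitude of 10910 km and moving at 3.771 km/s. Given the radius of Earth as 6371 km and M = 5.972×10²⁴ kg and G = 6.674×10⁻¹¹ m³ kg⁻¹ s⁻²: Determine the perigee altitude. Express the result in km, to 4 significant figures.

perigee altitude ≈ 1331 km

μ = GM = 6.674×10⁻¹¹ × 5.972×10²⁴ = 3.986×10¹⁴ m³/s².
r_a = 6371 + 10910 = 17281 km = 1.728×10⁷ m.
Specific energy ε = v²/2 − μ/r = -1.595×10⁷ J/kg, so a = −μ/(2ε) = 1.249×10⁷ m.
The apsides satisfy r_p + r_a = 2a, so the perigee radius is 2a − r_a = 7.702×10⁶ m = 7701.7 km.
Perigee altitude = 7701.7 − 6371 = 1330.7 km.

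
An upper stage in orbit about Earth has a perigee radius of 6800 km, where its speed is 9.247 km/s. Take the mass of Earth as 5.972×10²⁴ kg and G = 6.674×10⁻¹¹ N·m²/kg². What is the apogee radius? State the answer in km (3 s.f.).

μ = GM = 6.674×10⁻¹¹ × 5.972×10²⁴ = 3.986×10¹⁴ m³/s².
r_p = 6.800×10⁶ m.
Specific energy ε = v²/2 − μ/r = -1.586×10⁷ J/kg, so a = −μ/(2ε) = 1.257×10⁷ m.
The apsides satisfy r_p + r_a = 2a, so the apogee radius is 2a − r_p = 1.833×10⁷ m = 18331 km.

apogee radius ≈ 18300 km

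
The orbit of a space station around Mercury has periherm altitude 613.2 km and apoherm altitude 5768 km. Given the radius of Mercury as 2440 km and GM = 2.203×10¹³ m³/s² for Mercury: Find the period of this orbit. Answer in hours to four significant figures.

T ≈ 4.968 hours

r_p = 2440 + 613.2 = 3053.2 km = 3.0532×10⁶ m.
r_a = 2440 + 5768 = 8208.0 km = 8.2080×10⁶ m.
Semi-major axis a = (r_p + r_a)/2 = (3053.2 + 8208.0)/2 = 5630.6 km = 5.631×10⁶ m.
By Kepler's third law T = 2π√(a³/μ) = 2π × 2.847×10³ = 1.789×10⁴ s.
= 4.968 hours.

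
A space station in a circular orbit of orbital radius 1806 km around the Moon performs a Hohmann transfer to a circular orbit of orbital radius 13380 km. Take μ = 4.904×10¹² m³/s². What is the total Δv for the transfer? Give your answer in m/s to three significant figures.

Δv_total ≈ 850 m/s

r₁ = 1806 km = 1.806×10⁶ m.
r₂ = 13380 km = 1.338×10⁷ m.
Transfer ellipse a_t = (r₁ + r₂)/2 = 7.593×10⁶ m.
At r₁: circular v_c1 = √(μ/r₁) = 1648 m/s; transfer-perilune v_p = √[μ(2/r₁ − 1/a_t)] = 2187 m/s.
Δv₁ = v_p − v_c1 = 539.6 m/s.
At r₂: circular v_c2 = √(μ/r₂) = 605.4 m/s; transfer-apolune v_a = √[μ(2/r₂ − 1/a_t)] = 295.3 m/s.
Δv₂ = v_c2 − v_a = 310.2 m/s.
Total Δv = Δv₁ + Δv₂ = 849.8 m/s.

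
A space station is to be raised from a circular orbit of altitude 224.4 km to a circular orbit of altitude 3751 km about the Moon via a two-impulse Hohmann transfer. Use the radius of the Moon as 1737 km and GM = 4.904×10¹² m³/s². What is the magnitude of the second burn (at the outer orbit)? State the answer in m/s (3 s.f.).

r₁ = 1737 + 224.4 = 1961.4 km = 1.9614×10⁶ m.
r₂ = 1737 + 3751 = 5488.0 km = 5.4880×10⁶ m.
Transfer ellipse a_t = (r₁ + r₂)/2 = 3.725×10⁶ m.
At r₁: circular v_c1 = √(μ/r₁) = 1581 m/s; transfer-perilune v_p = √[μ(2/r₁ − 1/a_t)] = 1919 m/s.
At r₂: circular v_c2 = √(μ/r₂) = 945.3 m/s; transfer-apolune v_a = √[μ(2/r₂ − 1/a_t)] = 686.0 m/s.
Δv₂ = v_c2 − v_a = 259.3 m/s.

Δv ≈ 259 m/s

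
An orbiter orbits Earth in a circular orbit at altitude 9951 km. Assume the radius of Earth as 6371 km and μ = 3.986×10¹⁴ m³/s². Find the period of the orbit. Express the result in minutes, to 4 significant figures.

T ≈ 345.9 minutes

r = 6371 + 9951 = 16322 km = 1.6322×10⁷ m.
Kepler's third law: T = 2π√(r³/μ) = 2π√((1.632×10⁷)³ / 3.986×10¹⁴).
r³/μ = 1.091×10⁷ s², so T = 2π × 3.303×10³ = 2.075×10⁴ s.
Converting: 2.075×10⁴ s ÷ 60.00 = 345.9 minutes.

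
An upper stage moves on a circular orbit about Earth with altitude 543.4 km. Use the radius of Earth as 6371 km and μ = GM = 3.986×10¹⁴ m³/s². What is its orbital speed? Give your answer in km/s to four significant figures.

r = 6371 + 543.4 = 6914.4 km = 6.9144×10⁶ m.
For a circular orbit v = √(μ/r) = √(3.986×10¹⁴ / 6.914×10⁶) = √(5.765×10⁷) = 7593 m/s.
That is 7.593 km/s.

v ≈ 7.593 km/s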